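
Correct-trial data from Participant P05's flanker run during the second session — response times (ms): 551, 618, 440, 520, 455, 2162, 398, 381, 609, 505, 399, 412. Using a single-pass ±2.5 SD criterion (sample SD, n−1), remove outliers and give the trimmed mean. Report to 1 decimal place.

n = 12, ΣRT = 7450, M = 620.833
Σ(x−M)² = 2664001.67; s = √(2664001.67/11) = 492.120
Cutoffs: 620.833 ± 2.5·492.120 → [-609.5, 1851.1]
Outside: 2162 → excluded.
Retained (n=11): Σ = 5288, mean = 5288/11 = 480.727

480.7 ms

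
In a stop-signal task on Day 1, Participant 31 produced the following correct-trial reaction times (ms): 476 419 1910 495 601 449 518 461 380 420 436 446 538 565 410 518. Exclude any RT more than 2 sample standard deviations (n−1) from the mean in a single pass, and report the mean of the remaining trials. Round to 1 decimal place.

475.5 ms

n = 16, ΣRT = 9042, M = 565.125
Σ(x−M)² = 1983953.75; s = √(1983953.75/15) = 363.681
Cutoffs: 565.125 ± 2·363.681 → [-162.2, 1292.5]
Outside: 1910 → excluded.
Retained (n=15): Σ = 7132, mean = 7132/15 = 475.467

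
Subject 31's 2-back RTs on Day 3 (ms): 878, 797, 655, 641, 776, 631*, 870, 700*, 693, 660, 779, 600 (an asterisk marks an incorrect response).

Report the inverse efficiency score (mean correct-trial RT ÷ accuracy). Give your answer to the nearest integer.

882 ms

Correct trials (n=10): 878, 797, 655, 641, 776, 870, 693, 660, 779, 600
Mean correct RT = 7349/10 = 734.9000 ms
Proportion correct = 10/12
IES = 734.9000 / (10/12) = 881.880 ms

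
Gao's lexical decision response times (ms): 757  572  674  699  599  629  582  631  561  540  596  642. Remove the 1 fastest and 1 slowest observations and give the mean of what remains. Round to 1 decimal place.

Sorted: 540, 561, 572, 582, 596, 599, 629, 631, 642, 674, 699, 757
Drop lowest 1 (540) and highest 1 (757)
Remaining (n=10): Σ = 6185, mean = 6185/10 = 618.500

618.5 ms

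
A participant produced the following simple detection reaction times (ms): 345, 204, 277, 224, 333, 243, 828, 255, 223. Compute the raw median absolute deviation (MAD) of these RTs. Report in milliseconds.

Sorted: 204, 223, 224, 243, 255, 277, 333, 345, 828 → median = 255
|x − 255|: 90, 51, 22, 31, 78, 12, 573, 0, 32
Sorted deviations: 0, 12, 22, 31, 32, 51, 78, 90, 573 → MAD = 32

32 ms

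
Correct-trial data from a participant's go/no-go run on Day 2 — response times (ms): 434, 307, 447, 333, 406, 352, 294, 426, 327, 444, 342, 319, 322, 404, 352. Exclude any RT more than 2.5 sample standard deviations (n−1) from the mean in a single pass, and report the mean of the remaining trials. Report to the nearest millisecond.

n = 15, ΣRT = 5509, M = 367.267
Σ(x−M)² = 40276.93; s = √(40276.93/14) = 53.637
Cutoffs: 367.267 ± 2.5·53.637 → [233.2, 501.4]
No RTs fall outside the cutoffs; all 15 retained. Mean = 5509/15 = 367.267

367 ms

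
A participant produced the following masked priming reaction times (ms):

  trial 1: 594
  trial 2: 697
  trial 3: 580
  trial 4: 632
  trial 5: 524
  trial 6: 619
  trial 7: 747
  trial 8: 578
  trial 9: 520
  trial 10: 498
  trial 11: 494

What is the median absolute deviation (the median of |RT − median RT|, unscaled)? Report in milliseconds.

56 ms

Sorted: 494, 498, 520, 524, 578, 580, 594, 619, 632, 697, 747 → median = 580
|x − 580|: 14, 117, 0, 52, 56, 39, 167, 2, 60, 82, 86
Sorted deviations: 0, 2, 14, 39, 52, 56, 60, 82, 86, 117, 167 → MAD = 56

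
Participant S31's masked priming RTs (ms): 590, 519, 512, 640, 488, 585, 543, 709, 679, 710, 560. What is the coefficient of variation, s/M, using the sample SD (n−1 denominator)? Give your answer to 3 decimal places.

n = 11, Σ = 6535, M = 594.0909
Σ(x−M)² = 63460.909; s = √(63460.909/10) = 79.6624
CV = 79.6624 / 594.0909 = 0.13409

0.134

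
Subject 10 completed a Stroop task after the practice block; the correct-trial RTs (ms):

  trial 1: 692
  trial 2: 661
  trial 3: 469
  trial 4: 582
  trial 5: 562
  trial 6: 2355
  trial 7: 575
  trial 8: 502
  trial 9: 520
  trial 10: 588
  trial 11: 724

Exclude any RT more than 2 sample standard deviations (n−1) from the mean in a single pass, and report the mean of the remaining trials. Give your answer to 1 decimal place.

n = 11, ΣRT = 8230, M = 748.182
Σ(x−M)² = 2901751.64; s = √(2901751.64/10) = 538.679
Cutoffs: 748.182 ± 2·538.679 → [-329.2, 1825.5]
Outside: 2355 → excluded.
Retained (n=10): Σ = 5875, mean = 5875/10 = 587.500

587.5 ms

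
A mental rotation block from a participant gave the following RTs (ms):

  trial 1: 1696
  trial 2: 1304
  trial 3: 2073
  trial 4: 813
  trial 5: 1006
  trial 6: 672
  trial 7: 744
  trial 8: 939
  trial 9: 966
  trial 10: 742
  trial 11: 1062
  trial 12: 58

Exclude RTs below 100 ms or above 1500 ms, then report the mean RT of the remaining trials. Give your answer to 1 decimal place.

Excluded: 58, 1696, 2073
Retained (n=9): Σ = 8248
Mean = 8248/9 = 916.4444

916.4 ms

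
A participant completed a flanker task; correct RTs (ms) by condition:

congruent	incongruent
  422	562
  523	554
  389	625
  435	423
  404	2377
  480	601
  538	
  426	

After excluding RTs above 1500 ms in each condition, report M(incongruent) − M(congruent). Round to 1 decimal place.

incongruent: exclude 2377
M(congruent) = 3617/8 = 452.125
M(incongruent) = 2765/5 = 553.000
Difference = 553.000 − 452.125 = 100.875 ms

100.9 ms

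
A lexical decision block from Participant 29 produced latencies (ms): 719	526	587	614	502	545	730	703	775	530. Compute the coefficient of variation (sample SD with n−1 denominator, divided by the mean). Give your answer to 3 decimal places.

n = 10, Σ = 6231, M = 623.1000
Σ(x−M)² = 90328.900; s = √(90328.900/9) = 100.1826
CV = 100.1826 / 623.1000 = 0.16078

0.161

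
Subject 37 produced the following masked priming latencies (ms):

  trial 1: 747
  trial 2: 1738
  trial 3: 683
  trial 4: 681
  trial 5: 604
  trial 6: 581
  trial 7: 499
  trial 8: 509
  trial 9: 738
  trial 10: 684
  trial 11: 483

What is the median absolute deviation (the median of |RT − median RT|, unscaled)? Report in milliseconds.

77 ms

Sorted: 483, 499, 509, 581, 604, 681, 683, 684, 738, 747, 1738 → median = 681
|x − 681|: 66, 1057, 2, 0, 77, 100, 182, 172, 57, 3, 198
Sorted deviations: 0, 2, 3, 57, 66, 77, 100, 172, 182, 198, 1057 → MAD = 77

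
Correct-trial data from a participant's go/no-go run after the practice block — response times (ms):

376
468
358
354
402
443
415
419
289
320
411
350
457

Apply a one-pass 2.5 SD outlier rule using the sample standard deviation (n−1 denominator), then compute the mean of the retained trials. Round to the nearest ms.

n = 13, ΣRT = 5062, M = 389.385
Σ(x−M)² = 34645.08; s = √(34645.08/12) = 53.732
Cutoffs: 389.385 ± 2.5·53.732 → [255.1, 523.7]
No RTs fall outside the cutoffs; all 13 retained. Mean = 5062/13 = 389.385

389 ms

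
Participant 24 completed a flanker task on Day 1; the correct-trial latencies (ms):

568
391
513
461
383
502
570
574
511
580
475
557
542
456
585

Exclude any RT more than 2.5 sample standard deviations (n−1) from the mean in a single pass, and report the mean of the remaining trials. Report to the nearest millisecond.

511 ms

n = 15, ΣRT = 7668, M = 511.200
Σ(x−M)² = 61702.40; s = √(61702.40/14) = 66.388
Cutoffs: 511.200 ± 2.5·66.388 → [345.2, 677.2]
No RTs fall outside the cutoffs; all 15 retained. Mean = 7668/15 = 511.200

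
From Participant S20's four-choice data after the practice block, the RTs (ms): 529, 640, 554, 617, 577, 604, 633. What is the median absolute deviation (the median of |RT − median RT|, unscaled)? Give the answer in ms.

Sorted: 529, 554, 577, 604, 617, 633, 640 → median = 604
|x − 604|: 75, 36, 50, 13, 27, 0, 29
Sorted deviations: 0, 13, 27, 29, 36, 50, 75 → MAD = 29

29 ms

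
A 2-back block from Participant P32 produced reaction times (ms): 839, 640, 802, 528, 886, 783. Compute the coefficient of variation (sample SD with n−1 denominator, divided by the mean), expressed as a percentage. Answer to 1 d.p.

18.1%

n = 6, Σ = 4478, M = 746.3333
Σ(x−M)² = 91513.333; s = √(91513.333/5) = 135.2873
CV = 135.2873 / 746.3333 = 0.18127 = 18.127%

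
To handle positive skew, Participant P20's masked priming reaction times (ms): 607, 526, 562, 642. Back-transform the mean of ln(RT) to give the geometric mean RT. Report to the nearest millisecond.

583 ms

ln(RT): 6.4085, 6.2653, 6.3315, 6.4646
Mean ln(RT) = 25.4699/4 = 6.36748
Geometric mean = exp(6.36748) = 582.59 ms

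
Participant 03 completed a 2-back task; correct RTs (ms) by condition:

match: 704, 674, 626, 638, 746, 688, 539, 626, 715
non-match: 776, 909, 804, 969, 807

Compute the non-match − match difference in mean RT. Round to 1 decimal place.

M(match) = 5956/9 = 661.778
M(non-match) = 4265/5 = 853.000
Difference = 853.000 − 661.778 = 191.222 ms

191.2 ms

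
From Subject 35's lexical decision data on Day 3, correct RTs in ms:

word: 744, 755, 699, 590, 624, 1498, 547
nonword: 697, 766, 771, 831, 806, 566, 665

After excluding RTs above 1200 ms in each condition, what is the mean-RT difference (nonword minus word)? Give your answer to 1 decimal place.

word: exclude 1498
M(word) = 3959/6 = 659.833
M(nonword) = 5102/7 = 728.857
Difference = 728.857 − 659.833 = 69.024 ms

69.0 ms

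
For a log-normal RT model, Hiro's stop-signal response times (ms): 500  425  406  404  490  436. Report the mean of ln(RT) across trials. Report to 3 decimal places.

ln(RT): 6.2146, 6.0521, 6.0064, 6.0014, 6.1944, 6.0776
Σ ln(RT) = 36.5465
Mean = 36.5465/6 = 6.09109

6.091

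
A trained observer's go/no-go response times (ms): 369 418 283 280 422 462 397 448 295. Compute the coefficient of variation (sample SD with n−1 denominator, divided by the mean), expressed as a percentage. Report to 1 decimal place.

n = 9, Σ = 3374, M = 374.8889
Σ(x−M)² = 41364.889; s = √(41364.889/8) = 71.9070
CV = 71.9070 / 374.8889 = 0.19181 = 19.181%

19.2%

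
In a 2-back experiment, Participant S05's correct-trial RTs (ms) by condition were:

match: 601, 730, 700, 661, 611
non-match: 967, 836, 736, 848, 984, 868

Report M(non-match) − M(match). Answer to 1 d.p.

M(match) = 3303/5 = 660.600
M(non-match) = 5239/6 = 873.167
Difference = 873.167 − 660.600 = 212.567 ms

212.6 ms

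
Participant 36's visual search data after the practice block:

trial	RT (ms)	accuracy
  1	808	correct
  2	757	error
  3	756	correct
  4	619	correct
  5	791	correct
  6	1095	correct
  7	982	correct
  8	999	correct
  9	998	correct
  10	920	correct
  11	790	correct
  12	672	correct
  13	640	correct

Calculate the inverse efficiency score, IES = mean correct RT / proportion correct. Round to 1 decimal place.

909.1 ms

Correct trials (n=12): 808, 756, 619, 791, 1095, 982, 999, 998, 920, 790, 672, 640
Mean correct RT = 10070/12 = 839.1667 ms
Proportion correct = 12/13
IES = 839.1667 / (12/13) = 909.097 ms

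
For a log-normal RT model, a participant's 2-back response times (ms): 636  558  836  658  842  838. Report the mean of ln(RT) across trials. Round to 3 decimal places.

ln(RT): 6.4552, 6.3244, 6.7286, 6.4892, 6.7358, 6.7310
Σ ln(RT) = 39.4642
Mean = 39.4642/6 = 6.57736

6.577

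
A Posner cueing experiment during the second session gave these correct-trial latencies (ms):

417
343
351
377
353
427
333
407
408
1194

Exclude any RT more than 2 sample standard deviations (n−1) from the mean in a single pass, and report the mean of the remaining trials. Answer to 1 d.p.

n = 10, ΣRT = 4610, M = 461.000
Σ(x−M)² = 607234.00; s = √(607234.00/9) = 259.751
Cutoffs: 461.000 ± 2·259.751 → [-58.5, 980.5]
Outside: 1194 → excluded.
Retained (n=9): Σ = 3416, mean = 3416/9 = 379.556

379.6 ms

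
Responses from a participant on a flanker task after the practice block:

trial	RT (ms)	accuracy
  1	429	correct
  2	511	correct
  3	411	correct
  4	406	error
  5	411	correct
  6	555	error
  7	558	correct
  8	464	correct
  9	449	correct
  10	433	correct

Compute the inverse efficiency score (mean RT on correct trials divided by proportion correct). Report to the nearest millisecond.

573 ms

Correct trials (n=8): 429, 511, 411, 411, 558, 464, 449, 433
Mean correct RT = 3666/8 = 458.2500 ms
Proportion correct = 8/10
IES = 458.2500 / (8/10) = 572.812 ms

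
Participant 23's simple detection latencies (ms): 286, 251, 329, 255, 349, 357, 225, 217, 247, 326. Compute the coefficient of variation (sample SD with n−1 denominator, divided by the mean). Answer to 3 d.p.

0.184

n = 10, Σ = 2842, M = 284.2000
Σ(x−M)² = 24615.600; s = √(24615.600/9) = 52.2979
CV = 52.2979 / 284.2000 = 0.18402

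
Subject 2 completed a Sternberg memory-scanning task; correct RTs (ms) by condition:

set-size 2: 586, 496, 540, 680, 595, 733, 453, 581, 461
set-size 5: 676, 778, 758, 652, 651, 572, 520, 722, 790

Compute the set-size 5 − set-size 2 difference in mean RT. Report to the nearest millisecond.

110 ms

M(set-size 2) = 5125/9 = 569.444
M(set-size 5) = 6119/9 = 679.889
Difference = 679.889 − 569.444 = 110.444 ms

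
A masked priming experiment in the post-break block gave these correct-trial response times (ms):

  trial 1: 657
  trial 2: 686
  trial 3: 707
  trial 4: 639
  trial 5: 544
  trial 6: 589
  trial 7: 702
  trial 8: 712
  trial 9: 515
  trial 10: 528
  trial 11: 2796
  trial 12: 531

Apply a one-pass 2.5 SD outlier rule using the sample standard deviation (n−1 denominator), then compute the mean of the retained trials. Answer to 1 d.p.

n = 12, ΣRT = 9606, M = 800.500
Σ(x−M)² = 4407003.00; s = √(4407003.00/11) = 632.959
Cutoffs: 800.500 ± 2.5·632.959 → [-781.9, 2382.9]
Outside: 2796 → excluded.
Retained (n=11): Σ = 6810, mean = 6810/11 = 619.091

619.1 ms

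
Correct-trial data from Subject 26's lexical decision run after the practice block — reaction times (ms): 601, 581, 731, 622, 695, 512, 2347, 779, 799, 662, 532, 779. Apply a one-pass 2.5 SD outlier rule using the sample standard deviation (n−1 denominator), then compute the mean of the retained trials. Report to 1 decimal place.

n = 12, ΣRT = 9640, M = 803.333
Σ(x−M)² = 2702802.67; s = √(2702802.67/11) = 495.691
Cutoffs: 803.333 ± 2.5·495.691 → [-435.9, 2042.6]
Outside: 2347 → excluded.
Retained (n=11): Σ = 7293, mean = 7293/11 = 663.000

663.0 ms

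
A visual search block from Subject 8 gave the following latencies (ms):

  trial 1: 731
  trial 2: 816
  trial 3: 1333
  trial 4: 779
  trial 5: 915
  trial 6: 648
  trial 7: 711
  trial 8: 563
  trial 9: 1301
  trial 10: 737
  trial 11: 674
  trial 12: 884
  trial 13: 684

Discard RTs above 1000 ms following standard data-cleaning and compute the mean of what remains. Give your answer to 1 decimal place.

Excluded: 1301, 1333
Retained (n=11): Σ = 8142
Mean = 8142/11 = 740.1818

740.2 ms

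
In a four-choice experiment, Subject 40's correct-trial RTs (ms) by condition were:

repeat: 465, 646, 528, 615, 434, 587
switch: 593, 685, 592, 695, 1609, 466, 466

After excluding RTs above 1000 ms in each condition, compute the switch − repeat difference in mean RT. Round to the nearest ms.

37 ms

switch: exclude 1609
M(repeat) = 3275/6 = 545.833
M(switch) = 3497/6 = 582.833
Difference = 582.833 − 545.833 = 37.000 ms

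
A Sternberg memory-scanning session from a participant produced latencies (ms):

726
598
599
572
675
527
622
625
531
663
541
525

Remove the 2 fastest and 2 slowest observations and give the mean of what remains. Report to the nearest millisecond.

594 ms

Sorted: 525, 527, 531, 541, 572, 598, 599, 622, 625, 663, 675, 726
Drop lowest 2 (525, 527) and highest 2 (675, 726)
Remaining (n=8): Σ = 4751, mean = 4751/8 = 593.875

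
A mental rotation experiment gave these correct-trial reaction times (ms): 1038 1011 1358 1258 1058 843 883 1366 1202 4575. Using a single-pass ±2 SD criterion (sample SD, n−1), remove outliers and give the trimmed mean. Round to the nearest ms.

1113 ms

n = 10, ΣRT = 14592, M = 1459.200
Σ(x−M)² = 11084733.60; s = √(11084733.60/9) = 1109.791
Cutoffs: 1459.200 ± 2·1109.791 → [-760.4, 3678.8]
Outside: 4575 → excluded.
Retained (n=9): Σ = 10017, mean = 10017/9 = 1113.000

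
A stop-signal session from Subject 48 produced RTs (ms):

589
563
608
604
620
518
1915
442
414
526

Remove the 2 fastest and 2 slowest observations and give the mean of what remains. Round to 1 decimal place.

Sorted: 414, 442, 518, 526, 563, 589, 604, 608, 620, 1915
Drop lowest 2 (414, 442) and highest 2 (620, 1915)
Remaining (n=6): Σ = 3408, mean = 3408/6 = 568.000

568.0 ms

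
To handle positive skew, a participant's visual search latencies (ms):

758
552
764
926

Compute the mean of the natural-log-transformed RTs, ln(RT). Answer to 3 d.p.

6.603

ln(RT): 6.6307, 6.3135, 6.6386, 6.8309
Σ ln(RT) = 26.4137
Mean = 26.4137/4 = 6.60342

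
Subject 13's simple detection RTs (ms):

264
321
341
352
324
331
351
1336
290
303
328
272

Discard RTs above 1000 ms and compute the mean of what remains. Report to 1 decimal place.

316.1 ms

Excluded: 1336
Retained (n=11): Σ = 3477
Mean = 3477/11 = 316.0909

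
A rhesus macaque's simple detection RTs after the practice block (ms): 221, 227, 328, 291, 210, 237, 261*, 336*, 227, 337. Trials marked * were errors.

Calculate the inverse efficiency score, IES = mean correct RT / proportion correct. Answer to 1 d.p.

324.7 ms

Correct trials (n=8): 221, 227, 328, 291, 210, 237, 227, 337
Mean correct RT = 2078/8 = 259.7500 ms
Proportion correct = 8/10
IES = 259.7500 / (8/10) = 324.688 ms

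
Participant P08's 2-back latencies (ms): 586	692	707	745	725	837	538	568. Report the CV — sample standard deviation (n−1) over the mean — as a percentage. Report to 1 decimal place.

n = 8, Σ = 5398, M = 674.7500
Σ(x−M)² = 73095.500; s = √(73095.500/7) = 102.1872
CV = 102.1872 / 674.7500 = 0.15144 = 15.144%

15.1%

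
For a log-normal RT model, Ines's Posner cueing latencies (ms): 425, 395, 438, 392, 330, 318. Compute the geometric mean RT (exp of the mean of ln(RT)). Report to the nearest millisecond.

380 ms

ln(RT): 6.0521, 5.9789, 6.0822, 5.9713, 5.7991, 5.7621
Mean ln(RT) = 35.6456/6 = 5.94093
Geometric mean = exp(5.94093) = 380.29 ms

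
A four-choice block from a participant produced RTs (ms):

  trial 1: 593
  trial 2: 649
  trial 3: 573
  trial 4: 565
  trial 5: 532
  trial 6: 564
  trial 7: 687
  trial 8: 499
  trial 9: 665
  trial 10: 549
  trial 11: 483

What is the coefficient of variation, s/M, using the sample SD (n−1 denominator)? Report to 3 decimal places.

0.114

n = 11, Σ = 6359, M = 578.0909
Σ(x−M)² = 43328.909; s = √(43328.909/10) = 65.8247
CV = 65.8247 / 578.0909 = 0.11387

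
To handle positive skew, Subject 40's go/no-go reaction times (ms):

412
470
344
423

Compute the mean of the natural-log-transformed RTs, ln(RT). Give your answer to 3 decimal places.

ln(RT): 6.0210, 6.1527, 5.8406, 6.0474
Σ ln(RT) = 24.0618
Mean = 24.0618/4 = 6.01544

6.015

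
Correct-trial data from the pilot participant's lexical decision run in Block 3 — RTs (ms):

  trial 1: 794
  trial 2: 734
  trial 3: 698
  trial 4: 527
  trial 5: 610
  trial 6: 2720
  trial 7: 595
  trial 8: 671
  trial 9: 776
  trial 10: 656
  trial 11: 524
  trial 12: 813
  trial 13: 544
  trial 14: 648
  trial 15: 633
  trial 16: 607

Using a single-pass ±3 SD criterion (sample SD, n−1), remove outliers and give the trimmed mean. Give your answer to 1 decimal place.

655.3 ms

n = 16, ΣRT = 12550, M = 784.375
Σ(x−M)² = 4118019.75; s = √(4118019.75/15) = 523.961
Cutoffs: 784.375 ± 3·523.961 → [-787.5, 2356.3]
Outside: 2720 → excluded.
Retained (n=15): Σ = 9830, mean = 9830/15 = 655.333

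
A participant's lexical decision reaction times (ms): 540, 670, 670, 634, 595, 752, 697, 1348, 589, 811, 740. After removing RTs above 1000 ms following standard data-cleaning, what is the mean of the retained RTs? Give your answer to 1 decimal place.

Excluded: 1348
Retained (n=10): Σ = 6698
Mean = 6698/10 = 669.8000

669.8 ms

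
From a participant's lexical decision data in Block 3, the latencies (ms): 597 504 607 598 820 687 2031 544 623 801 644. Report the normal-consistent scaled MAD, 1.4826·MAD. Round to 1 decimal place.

Sorted: 504, 544, 597, 598, 607, 623, 644, 687, 801, 820, 2031 → median = 623
|x − 623| sorted: 0, 16, 21, 25, 26, 64, 79, 119, 178, 197, 1408 → MAD = 64
Robust SD ≈ 1.4826 × 64 = 94.886

94.9 ms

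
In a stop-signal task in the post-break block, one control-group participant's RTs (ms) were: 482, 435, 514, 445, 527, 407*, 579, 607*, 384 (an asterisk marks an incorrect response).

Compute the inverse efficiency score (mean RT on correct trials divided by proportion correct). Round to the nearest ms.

Correct trials (n=7): 482, 435, 514, 445, 527, 579, 384
Mean correct RT = 3366/7 = 480.8571 ms
Proportion correct = 7/9
IES = 480.8571 / (7/9) = 618.245 ms

618 ms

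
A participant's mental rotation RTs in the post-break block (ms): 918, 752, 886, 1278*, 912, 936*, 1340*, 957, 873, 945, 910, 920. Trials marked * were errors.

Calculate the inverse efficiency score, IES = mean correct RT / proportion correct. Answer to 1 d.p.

Correct trials (n=9): 918, 752, 886, 912, 957, 873, 945, 910, 920
Mean correct RT = 8073/9 = 897.0000 ms
Proportion correct = 9/12
IES = 897.0000 / (9/12) = 1196.000 ms

1196.0 ms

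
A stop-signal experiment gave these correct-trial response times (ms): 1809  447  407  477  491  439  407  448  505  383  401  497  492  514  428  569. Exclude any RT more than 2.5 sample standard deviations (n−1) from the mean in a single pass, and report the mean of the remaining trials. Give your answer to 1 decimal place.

460.3 ms

n = 16, ΣRT = 8714, M = 544.625
Σ(x−M)² = 1742489.75; s = √(1742489.75/15) = 340.831
Cutoffs: 544.625 ± 2.5·340.831 → [-307.5, 1396.7]
Outside: 1809 → excluded.
Retained (n=15): Σ = 6905, mean = 6905/15 = 460.333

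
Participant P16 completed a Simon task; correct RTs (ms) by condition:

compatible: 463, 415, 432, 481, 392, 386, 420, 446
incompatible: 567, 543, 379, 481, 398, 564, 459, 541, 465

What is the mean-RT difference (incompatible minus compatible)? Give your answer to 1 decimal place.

M(compatible) = 3435/8 = 429.375
M(incompatible) = 4397/9 = 488.556
Difference = 488.556 − 429.375 = 59.181 ms

59.2 ms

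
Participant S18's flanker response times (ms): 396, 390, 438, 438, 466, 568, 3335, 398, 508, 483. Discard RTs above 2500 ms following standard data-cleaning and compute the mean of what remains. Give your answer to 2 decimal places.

Excluded: 3335
Retained (n=9): Σ = 4085
Mean = 4085/9 = 453.8889

453.89 ms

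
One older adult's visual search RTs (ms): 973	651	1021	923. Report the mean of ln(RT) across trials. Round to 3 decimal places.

ln(RT): 6.8804, 6.4785, 6.9285, 6.8276
Σ ln(RT) = 27.1151
Mean = 27.1151/4 = 6.77877

6.779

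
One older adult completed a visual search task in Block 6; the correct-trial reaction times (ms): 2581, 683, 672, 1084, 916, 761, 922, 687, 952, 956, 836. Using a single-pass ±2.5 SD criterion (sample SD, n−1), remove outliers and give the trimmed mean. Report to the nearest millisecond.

847 ms

n = 11, ΣRT = 11050, M = 1004.545
Σ(x−M)² = 2913828.73; s = √(2913828.73/10) = 539.799
Cutoffs: 1004.545 ± 2.5·539.799 → [-345.0, 2354.0]
Outside: 2581 → excluded.
Retained (n=10): Σ = 8469, mean = 8469/10 = 846.900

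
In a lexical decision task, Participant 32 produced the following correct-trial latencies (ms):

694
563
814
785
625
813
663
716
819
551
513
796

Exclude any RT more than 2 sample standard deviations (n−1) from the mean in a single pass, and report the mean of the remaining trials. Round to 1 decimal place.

n = 12, ΣRT = 8352, M = 696.000
Σ(x−M)² = 139400.00; s = √(139400.00/11) = 112.573
Cutoffs: 696.000 ± 2·112.573 → [470.9, 921.1]
No RTs fall outside the cutoffs; all 12 retained. Mean = 8352/12 = 696.000

696.0 ms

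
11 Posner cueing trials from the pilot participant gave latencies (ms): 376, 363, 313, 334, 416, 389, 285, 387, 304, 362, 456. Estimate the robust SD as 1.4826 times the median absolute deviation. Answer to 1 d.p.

43.0 ms

Sorted: 285, 304, 313, 334, 362, 363, 376, 387, 389, 416, 456 → median = 363
|x − 363| sorted: 0, 1, 13, 24, 26, 29, 50, 53, 59, 78, 93 → MAD = 29
Robust SD ≈ 1.4826 × 29 = 42.995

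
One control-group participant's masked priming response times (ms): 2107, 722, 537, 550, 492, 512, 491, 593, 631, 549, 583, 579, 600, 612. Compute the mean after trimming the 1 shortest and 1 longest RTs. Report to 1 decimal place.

Sorted: 491, 492, 512, 537, 549, 550, 579, 583, 593, 600, 612, 631, 722, 2107
Drop lowest 1 (491) and highest 1 (2107)
Remaining (n=12): Σ = 6960, mean = 6960/12 = 580.000

580.0 ms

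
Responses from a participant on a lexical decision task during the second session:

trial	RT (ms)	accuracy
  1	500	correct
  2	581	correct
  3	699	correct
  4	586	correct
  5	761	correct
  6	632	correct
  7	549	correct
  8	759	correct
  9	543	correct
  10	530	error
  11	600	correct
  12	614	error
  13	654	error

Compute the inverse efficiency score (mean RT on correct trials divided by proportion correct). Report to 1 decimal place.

Correct trials (n=10): 500, 581, 699, 586, 761, 632, 549, 759, 543, 600
Mean correct RT = 6210/10 = 621.0000 ms
Proportion correct = 10/13
IES = 621.0000 / (10/13) = 807.300 ms

807.3 ms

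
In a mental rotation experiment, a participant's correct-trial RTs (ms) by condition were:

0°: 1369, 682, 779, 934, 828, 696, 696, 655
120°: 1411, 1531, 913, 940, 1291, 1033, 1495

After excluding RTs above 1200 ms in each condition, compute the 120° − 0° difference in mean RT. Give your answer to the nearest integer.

209 ms

0°: exclude 1369
120°: exclude 1411, 1531, 1291, 1495
M(0°) = 5270/7 = 752.857
M(120°) = 2886/3 = 962.000
Difference = 962.000 − 752.857 = 209.143 ms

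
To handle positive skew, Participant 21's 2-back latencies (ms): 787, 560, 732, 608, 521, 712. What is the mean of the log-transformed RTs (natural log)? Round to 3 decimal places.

6.471

ln(RT): 6.6682, 6.3279, 6.5958, 6.4102, 6.2558, 6.5681
Σ ln(RT) = 38.8259
Mean = 38.8259/6 = 6.47099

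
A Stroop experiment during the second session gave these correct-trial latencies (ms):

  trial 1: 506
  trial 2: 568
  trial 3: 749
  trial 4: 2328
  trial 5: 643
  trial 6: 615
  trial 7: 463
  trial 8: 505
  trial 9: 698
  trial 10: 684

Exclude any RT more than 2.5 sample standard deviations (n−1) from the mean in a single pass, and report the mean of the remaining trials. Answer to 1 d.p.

n = 10, ΣRT = 7759, M = 775.900
Σ(x−M)² = 2755164.90; s = √(2755164.90/9) = 553.290
Cutoffs: 775.900 ± 2.5·553.290 → [-607.3, 2159.1]
Outside: 2328 → excluded.
Retained (n=9): Σ = 5431, mean = 5431/9 = 603.444

603.4 ms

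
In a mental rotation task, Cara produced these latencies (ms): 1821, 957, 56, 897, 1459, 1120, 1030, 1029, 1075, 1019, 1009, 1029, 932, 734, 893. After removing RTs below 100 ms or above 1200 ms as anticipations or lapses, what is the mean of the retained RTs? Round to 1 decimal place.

Excluded: 56, 1459, 1821
Retained (n=12): Σ = 11724
Mean = 11724/12 = 977.0000

977.0 ms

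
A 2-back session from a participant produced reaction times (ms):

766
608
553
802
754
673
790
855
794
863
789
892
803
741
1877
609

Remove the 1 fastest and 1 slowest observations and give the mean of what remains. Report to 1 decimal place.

Sorted: 553, 608, 609, 673, 741, 754, 766, 789, 790, 794, 802, 803, 855, 863, 892, 1877
Drop lowest 1 (553) and highest 1 (1877)
Remaining (n=14): Σ = 10739, mean = 10739/14 = 767.071

767.1 ms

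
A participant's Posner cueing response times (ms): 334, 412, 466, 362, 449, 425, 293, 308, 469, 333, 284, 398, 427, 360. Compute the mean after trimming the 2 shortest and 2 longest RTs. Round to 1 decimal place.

Sorted: 284, 293, 308, 333, 334, 360, 362, 398, 412, 425, 427, 449, 466, 469
Drop lowest 2 (284, 293) and highest 2 (466, 469)
Remaining (n=10): Σ = 3808, mean = 3808/10 = 380.800

380.8 ms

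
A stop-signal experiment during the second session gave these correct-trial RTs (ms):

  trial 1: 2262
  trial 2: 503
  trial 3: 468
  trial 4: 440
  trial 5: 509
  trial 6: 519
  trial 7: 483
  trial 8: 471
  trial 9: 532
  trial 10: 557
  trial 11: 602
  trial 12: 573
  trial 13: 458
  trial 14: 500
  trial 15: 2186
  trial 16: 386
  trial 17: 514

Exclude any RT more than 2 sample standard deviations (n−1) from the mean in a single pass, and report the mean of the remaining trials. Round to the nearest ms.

501 ms

n = 17, ΣRT = 11963, M = 703.706
Σ(x−M)² = 5282973.53; s = √(5282973.53/16) = 574.618
Cutoffs: 703.706 ± 2·574.618 → [-445.5, 1852.9]
Outside: 2186, 2262 → excluded.
Retained (n=15): Σ = 7515, mean = 7515/15 = 501.000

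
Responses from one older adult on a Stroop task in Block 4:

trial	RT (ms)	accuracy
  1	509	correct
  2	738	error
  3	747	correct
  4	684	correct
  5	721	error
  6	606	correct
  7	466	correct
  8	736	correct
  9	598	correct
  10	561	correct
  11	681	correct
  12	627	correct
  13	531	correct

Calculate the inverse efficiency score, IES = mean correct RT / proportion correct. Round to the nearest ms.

Correct trials (n=11): 509, 747, 684, 606, 466, 736, 598, 561, 681, 627, 531
Mean correct RT = 6746/11 = 613.2727 ms
Proportion correct = 11/13
IES = 613.2727 / (11/13) = 724.777 ms

725 ms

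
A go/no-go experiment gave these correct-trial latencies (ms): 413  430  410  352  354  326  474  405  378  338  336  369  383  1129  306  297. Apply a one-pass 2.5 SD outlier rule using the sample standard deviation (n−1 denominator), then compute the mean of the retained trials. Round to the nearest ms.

371 ms

n = 16, ΣRT = 6700, M = 418.750
Σ(x−M)² = 571501.00; s = √(571501.00/15) = 195.192
Cutoffs: 418.750 ± 2.5·195.192 → [-69.2, 906.7]
Outside: 1129 → excluded.
Retained (n=15): Σ = 5571, mean = 5571/15 = 371.400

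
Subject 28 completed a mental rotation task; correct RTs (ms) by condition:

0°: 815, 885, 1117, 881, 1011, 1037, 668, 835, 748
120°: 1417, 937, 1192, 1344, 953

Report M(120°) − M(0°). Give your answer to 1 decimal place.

280.0 ms

M(0°) = 7997/9 = 888.556
M(120°) = 5843/5 = 1168.600
Difference = 1168.600 − 888.556 = 280.044 ms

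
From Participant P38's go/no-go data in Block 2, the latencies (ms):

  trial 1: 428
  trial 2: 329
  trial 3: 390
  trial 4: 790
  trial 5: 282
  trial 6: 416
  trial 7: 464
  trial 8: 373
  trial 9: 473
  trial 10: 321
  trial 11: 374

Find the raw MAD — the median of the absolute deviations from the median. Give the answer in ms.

61 ms

Sorted: 282, 321, 329, 373, 374, 390, 416, 428, 464, 473, 790 → median = 390
|x − 390|: 38, 61, 0, 400, 108, 26, 74, 17, 83, 69, 16
Sorted deviations: 0, 16, 17, 26, 38, 61, 69, 74, 83, 108, 400 → MAD = 61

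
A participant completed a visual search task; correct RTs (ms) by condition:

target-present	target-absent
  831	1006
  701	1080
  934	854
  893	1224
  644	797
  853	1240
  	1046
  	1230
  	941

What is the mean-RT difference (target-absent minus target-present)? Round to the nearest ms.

237 ms

M(target-present) = 4856/6 = 809.333
M(target-absent) = 9418/9 = 1046.444
Difference = 1046.444 − 809.333 = 237.111 ms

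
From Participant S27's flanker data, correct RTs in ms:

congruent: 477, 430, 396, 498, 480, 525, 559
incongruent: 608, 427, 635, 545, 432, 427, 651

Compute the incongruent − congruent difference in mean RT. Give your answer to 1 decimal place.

51.4 ms

M(congruent) = 3365/7 = 480.714
M(incongruent) = 3725/7 = 532.143
Difference = 532.143 − 480.714 = 51.429 ms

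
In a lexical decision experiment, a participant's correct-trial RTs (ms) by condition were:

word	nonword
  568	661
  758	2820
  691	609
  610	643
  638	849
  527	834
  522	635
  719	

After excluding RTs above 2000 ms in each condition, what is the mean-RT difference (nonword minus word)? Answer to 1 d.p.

nonword: exclude 2820
M(word) = 5033/8 = 629.125
M(nonword) = 4231/6 = 705.167
Difference = 705.167 − 629.125 = 76.042 ms

76.0 ms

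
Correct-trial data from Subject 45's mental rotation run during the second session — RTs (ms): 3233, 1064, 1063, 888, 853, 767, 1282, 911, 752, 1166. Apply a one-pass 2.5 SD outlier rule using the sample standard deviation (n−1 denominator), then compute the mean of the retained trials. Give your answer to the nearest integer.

972 ms

n = 10, ΣRT = 11979, M = 1197.900
Σ(x−M)² = 4867656.90; s = √(4867656.90/9) = 735.426
Cutoffs: 1197.900 ± 2.5·735.426 → [-640.7, 3036.5]
Outside: 3233 → excluded.
Retained (n=9): Σ = 8746, mean = 8746/9 = 971.778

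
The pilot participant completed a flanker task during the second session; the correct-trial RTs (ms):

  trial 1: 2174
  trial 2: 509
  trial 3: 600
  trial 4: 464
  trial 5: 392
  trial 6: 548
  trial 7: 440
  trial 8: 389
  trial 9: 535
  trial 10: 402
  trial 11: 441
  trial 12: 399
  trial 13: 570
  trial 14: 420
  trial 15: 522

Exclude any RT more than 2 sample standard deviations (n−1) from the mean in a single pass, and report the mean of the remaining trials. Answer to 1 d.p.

473.6 ms

n = 15, ΣRT = 8805, M = 587.000
Σ(x−M)² = 2766302.00; s = √(2766302.00/14) = 444.514
Cutoffs: 587.000 ± 2·444.514 → [-302.0, 1476.0]
Outside: 2174 → excluded.
Retained (n=14): Σ = 6631, mean = 6631/14 = 473.643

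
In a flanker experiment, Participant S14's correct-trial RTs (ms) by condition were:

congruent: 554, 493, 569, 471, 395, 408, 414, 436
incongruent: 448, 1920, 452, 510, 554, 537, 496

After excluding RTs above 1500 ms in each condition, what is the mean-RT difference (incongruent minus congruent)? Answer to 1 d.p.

incongruent: exclude 1920
M(congruent) = 3740/8 = 467.500
M(incongruent) = 2997/6 = 499.500
Difference = 499.500 − 467.500 = 32.000 ms

32.0 ms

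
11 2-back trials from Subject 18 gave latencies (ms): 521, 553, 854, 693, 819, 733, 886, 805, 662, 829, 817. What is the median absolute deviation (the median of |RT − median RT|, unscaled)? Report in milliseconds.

72 ms

Sorted: 521, 553, 662, 693, 733, 805, 817, 819, 829, 854, 886 → median = 805
|x − 805|: 284, 252, 49, 112, 14, 72, 81, 0, 143, 24, 12
Sorted deviations: 0, 12, 14, 24, 49, 72, 81, 112, 143, 252, 284 → MAD = 72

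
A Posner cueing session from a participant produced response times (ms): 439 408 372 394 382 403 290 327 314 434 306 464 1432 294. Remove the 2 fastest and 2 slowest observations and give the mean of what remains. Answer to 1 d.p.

377.9 ms

Sorted: 290, 294, 306, 314, 327, 372, 382, 394, 403, 408, 434, 439, 464, 1432
Drop lowest 2 (290, 294) and highest 2 (464, 1432)
Remaining (n=10): Σ = 3779, mean = 3779/10 = 377.900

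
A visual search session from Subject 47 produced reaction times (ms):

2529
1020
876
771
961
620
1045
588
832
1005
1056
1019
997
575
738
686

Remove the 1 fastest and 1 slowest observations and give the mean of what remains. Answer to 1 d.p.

872.4 ms

Sorted: 575, 588, 620, 686, 738, 771, 832, 876, 961, 997, 1005, 1019, 1020, 1045, 1056, 2529
Drop lowest 1 (575) and highest 1 (2529)
Remaining (n=14): Σ = 12214, mean = 12214/14 = 872.429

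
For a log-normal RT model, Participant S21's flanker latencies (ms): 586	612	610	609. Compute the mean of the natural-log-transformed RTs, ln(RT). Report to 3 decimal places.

6.404

ln(RT): 6.3733, 6.4167, 6.4135, 6.4118
Σ ln(RT) = 25.6153
Mean = 25.6153/4 = 6.40383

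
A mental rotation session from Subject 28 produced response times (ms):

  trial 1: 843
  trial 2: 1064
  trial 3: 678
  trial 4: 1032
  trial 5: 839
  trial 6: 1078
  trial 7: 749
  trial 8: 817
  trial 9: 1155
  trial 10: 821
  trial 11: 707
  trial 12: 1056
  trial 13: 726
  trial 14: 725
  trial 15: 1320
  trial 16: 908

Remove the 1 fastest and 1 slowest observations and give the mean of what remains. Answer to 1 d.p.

894.3 ms

Sorted: 678, 707, 725, 726, 749, 817, 821, 839, 843, 908, 1032, 1056, 1064, 1078, 1155, 1320
Drop lowest 1 (678) and highest 1 (1320)
Remaining (n=14): Σ = 12520, mean = 12520/14 = 894.286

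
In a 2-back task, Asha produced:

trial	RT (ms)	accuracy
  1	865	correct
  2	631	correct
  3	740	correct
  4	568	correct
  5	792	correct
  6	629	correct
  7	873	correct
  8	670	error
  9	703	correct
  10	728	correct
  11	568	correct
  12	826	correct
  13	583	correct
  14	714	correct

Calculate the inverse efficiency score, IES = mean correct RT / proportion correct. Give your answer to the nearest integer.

Correct trials (n=13): 865, 631, 740, 568, 792, 629, 873, 703, 728, 568, 826, 583, 714
Mean correct RT = 9220/13 = 709.2308 ms
Proportion correct = 13/14
IES = 709.2308 / (13/14) = 763.787 ms

764 ms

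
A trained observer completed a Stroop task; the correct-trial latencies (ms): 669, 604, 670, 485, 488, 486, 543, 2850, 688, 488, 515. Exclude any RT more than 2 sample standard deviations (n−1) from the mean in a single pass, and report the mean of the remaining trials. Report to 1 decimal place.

563.6 ms

n = 11, ΣRT = 8486, M = 771.455
Σ(x−M)² = 4818340.73; s = √(4818340.73/10) = 694.143
Cutoffs: 771.455 ± 2·694.143 → [-616.8, 2159.7]
Outside: 2850 → excluded.
Retained (n=10): Σ = 5636, mean = 5636/10 = 563.600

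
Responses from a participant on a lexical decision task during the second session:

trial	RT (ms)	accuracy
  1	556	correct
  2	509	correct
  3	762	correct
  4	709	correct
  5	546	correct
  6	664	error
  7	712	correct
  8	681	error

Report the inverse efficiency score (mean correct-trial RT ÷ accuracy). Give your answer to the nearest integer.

Correct trials (n=6): 556, 509, 762, 709, 546, 712
Mean correct RT = 3794/6 = 632.3333 ms
Proportion correct = 6/8
IES = 632.3333 / (6/8) = 843.111 ms

843 ms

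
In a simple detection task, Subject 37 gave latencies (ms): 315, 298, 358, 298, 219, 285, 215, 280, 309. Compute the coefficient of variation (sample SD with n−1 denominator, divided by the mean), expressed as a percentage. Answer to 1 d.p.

n = 9, Σ = 2577, M = 286.3333
Σ(x−M)² = 16408.000; s = √(16408.000/8) = 45.2880
CV = 45.2880 / 286.3333 = 0.15817 = 15.817%

15.8%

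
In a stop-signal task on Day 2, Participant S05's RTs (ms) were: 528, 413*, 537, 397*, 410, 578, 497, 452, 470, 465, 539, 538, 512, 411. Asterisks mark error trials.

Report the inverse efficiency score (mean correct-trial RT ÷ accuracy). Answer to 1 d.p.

577.2 ms

Correct trials (n=12): 528, 537, 410, 578, 497, 452, 470, 465, 539, 538, 512, 411
Mean correct RT = 5937/12 = 494.7500 ms
Proportion correct = 12/14
IES = 494.7500 / (12/14) = 577.208 ms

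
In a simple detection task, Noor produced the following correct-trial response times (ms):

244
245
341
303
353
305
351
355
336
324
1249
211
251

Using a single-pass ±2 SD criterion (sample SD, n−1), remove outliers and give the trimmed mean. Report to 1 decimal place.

n = 13, ΣRT = 4868, M = 374.462
Σ(x−M)² = 857027.23; s = √(857027.23/12) = 267.243
Cutoffs: 374.462 ± 2·267.243 → [-160.0, 908.9]
Outside: 1249 → excluded.
Retained (n=12): Σ = 3619, mean = 3619/12 = 301.583

301.6 ms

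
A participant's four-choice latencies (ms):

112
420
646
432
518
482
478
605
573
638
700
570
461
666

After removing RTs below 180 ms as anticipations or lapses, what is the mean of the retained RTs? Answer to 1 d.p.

Excluded: 112
Retained (n=13): Σ = 7189
Mean = 7189/13 = 553.0000

553.0 ms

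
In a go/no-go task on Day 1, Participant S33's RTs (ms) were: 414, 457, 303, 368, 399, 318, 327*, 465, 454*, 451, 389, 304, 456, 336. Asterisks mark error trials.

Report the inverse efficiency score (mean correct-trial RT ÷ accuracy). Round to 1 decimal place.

453.1 ms

Correct trials (n=12): 414, 457, 303, 368, 399, 318, 465, 451, 389, 304, 456, 336
Mean correct RT = 4660/12 = 388.3333 ms
Proportion correct = 12/14
IES = 388.3333 / (12/14) = 453.056 ms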